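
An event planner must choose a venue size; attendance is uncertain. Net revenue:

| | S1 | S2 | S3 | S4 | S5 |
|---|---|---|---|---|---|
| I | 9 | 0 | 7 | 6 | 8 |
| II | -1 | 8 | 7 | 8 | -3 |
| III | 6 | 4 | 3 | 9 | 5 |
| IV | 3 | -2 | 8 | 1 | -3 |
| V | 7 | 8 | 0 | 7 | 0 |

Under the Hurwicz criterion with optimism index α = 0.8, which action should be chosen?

I: 0.8·9 + 0.2·0 = 7.2
II: 0.8·8 + 0.2·(-3) = 5.8
III: 0.8·9 + 0.2·3 = 7.8
IV: 0.8·8 + 0.2·(-3) = 5.8
V: 0.8·8 + 0.2·0 = 6.4
Highest Hurwicz score = 7.8 → III.

III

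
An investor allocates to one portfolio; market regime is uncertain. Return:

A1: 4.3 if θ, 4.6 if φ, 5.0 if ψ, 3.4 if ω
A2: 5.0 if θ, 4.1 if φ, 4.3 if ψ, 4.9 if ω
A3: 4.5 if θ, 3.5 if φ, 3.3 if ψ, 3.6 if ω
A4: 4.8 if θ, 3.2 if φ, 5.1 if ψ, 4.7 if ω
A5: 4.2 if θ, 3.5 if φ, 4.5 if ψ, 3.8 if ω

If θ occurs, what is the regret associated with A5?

Best payoff under θ is 5.0.
Regret = 5.0 − 4.2 = 0.8.

0.8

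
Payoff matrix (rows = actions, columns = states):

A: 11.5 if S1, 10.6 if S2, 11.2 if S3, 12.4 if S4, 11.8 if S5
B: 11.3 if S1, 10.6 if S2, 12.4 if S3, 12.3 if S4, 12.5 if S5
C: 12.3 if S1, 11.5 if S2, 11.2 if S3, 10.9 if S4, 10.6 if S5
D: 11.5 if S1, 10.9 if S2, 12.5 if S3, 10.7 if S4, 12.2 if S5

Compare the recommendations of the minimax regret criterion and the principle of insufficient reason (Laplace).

minimax regret → B; laplace → B (agree)

Column bests: S1=12.3, S2=11.5, S3=12.5, S4=12.4, S5=12.5.
A regrets: 0.8, 0.9, 1.3, 0.0, 0.7 → max 1.3
B regrets: 1.0, 0.9, 0.1, 0.1, 0.0 → max 1.0
C regrets: 0.0, 0.0, 1.3, 1.5, 1.9 → max 1.9
D regrets: 0.8, 0.6, 0.0, 1.7, 0.3 → max 1.7
Smallest max regret = 1.0 → B.
Row averages: A=11.5, B=11.82, C=11.3, D=11.56
Highest average = 11.82 → B.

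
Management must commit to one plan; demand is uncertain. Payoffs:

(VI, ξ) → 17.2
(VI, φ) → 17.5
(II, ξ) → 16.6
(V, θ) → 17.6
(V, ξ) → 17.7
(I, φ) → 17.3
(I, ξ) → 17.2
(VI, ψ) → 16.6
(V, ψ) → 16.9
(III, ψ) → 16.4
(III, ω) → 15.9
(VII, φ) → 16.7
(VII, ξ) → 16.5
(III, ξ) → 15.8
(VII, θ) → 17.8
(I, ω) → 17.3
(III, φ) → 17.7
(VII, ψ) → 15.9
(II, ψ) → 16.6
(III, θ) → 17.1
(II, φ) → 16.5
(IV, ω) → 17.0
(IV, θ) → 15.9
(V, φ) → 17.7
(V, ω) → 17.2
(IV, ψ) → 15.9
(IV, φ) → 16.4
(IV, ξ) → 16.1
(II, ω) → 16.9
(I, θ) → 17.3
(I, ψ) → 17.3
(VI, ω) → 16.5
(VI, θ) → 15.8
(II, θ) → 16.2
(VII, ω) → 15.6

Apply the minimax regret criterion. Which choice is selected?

Column bests: θ=17.8, φ=17.7, ψ=17.3, ω=17.3, ξ=17.7.
I regrets: 0.5, 0.4, 0.0, 0.0, 0.5 → max 0.5
II regrets: 1.6, 1.2, 0.7, 0.4, 1.1 → max 1.6
III regrets: 0.7, 0.0, 0.9, 1.4, 1.9 → max 1.9
IV regrets: 1.9, 1.3, 1.4, 0.3, 1.6 → max 1.9
V regrets: 0.2, 0.0, 0.4, 0.1, 0.0 → max 0.4
VI regrets: 2.0, 0.2, 0.7, 0.8, 0.5 → max 2.0
VII regrets: 0.0, 1.0, 1.4, 1.7, 1.2 → max 1.7
Smallest max regret = 0.4 → V.

V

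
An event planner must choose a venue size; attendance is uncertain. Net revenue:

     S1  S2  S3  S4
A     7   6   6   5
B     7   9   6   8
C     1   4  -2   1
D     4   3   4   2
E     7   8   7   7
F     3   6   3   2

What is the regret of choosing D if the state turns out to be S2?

Best payoff under S2 is 9.
Regret = 9 − 3 = 6.

6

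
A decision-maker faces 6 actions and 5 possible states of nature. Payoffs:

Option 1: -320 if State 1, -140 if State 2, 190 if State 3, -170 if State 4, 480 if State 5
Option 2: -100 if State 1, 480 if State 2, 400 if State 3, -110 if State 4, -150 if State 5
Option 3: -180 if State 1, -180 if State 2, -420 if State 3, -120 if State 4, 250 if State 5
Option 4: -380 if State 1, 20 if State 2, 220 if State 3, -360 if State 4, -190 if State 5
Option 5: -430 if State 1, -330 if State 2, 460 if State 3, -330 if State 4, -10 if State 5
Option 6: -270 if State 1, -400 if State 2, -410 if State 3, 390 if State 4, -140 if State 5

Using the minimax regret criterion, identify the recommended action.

Column bests: State 1=-100, State 2=480, State 3=460, State 4=390, State 5=480.
Option 1 regrets: 220, 620, 270, 560, 0 → max 620
Option 2 regrets: 0, 0, 60, 500, 630 → max 630
Option 3 regrets: 80, 660, 880, 510, 230 → max 880
Option 4 regrets: 280, 460, 240, 750, 670 → max 750
Option 5 regrets: 330, 810, 0, 720, 490 → max 810
Option 6 regrets: 170, 880, 870, 0, 620 → max 880
Smallest max regret = 620 → Option 1.

Option 1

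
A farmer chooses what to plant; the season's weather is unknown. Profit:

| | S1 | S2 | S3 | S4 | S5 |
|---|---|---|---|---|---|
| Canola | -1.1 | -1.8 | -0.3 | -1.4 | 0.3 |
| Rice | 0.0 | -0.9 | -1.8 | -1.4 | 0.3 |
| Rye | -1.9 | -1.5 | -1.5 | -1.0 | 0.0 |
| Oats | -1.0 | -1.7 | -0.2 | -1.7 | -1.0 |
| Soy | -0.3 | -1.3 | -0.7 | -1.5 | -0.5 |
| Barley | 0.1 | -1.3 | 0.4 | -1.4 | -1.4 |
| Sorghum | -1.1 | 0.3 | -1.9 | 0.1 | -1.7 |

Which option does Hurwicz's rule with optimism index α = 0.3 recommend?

Barley

Canola: 0.3·0.3 + 0.7·(-1.8) = -1.17
Rice: 0.3·0.3 + 0.7·(-1.8) = -1.17
Rye: 0.3·0.0 + 0.7·(-1.9) = -1.33
Oats: 0.3·(-0.2) + 0.7·(-1.7) = -1.25
Soy: 0.3·(-0.3) + 0.7·(-1.5) = -1.14
Barley: 0.3·0.4 + 0.7·(-1.4) = -0.86
Sorghum: 0.3·0.3 + 0.7·(-1.9) = -1.24
Highest Hurwicz score = -0.86 → Barley.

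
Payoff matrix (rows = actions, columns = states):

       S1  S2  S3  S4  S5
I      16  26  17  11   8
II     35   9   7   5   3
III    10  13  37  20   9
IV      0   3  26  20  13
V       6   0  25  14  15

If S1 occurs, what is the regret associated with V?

29

Best payoff under S1 is 35.
Regret = 35 − 6 = 29.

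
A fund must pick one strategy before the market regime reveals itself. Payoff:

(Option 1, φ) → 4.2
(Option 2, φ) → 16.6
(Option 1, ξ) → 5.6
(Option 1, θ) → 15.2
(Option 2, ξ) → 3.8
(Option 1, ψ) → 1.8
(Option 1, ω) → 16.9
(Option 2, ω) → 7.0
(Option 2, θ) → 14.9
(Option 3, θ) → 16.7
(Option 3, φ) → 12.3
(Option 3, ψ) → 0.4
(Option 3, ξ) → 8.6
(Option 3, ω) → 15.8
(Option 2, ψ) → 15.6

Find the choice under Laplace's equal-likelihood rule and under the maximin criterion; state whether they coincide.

laplace → Option 2; maximin → Option 2 (agree)

Row averages: Option 1=8.74, Option 2=11.58, Option 3=10.76
Highest average = 11.58 → Option 2.
Row minima: Option 1=1.8, Option 2=3.8, Option 3=0.4
Best worst-case = 3.8 → Option 2.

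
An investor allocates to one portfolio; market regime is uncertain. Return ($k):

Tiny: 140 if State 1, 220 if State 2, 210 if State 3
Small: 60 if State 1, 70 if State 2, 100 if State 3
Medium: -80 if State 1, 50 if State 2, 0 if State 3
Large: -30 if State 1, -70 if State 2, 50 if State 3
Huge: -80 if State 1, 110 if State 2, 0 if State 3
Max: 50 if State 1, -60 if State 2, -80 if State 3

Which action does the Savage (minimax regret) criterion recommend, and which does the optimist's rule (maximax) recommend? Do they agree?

Column bests: State 1=140, State 2=220, State 3=210.
Tiny regrets: 0, 0, 0 → max 0
Small regrets: 80, 150, 110 → max 150
Medium regrets: 220, 170, 210 → max 220
Large regrets: 170, 290, 160 → max 290
Huge regrets: 220, 110, 210 → max 220
Max regrets: 90, 280, 290 → max 290
Smallest max regret = 0 → Tiny.
Row maxima: Tiny=220, Small=100, Medium=50, Large=50, Huge=110, Max=50
Best best-case = 220 → Tiny.

minimax regret → Tiny; maximax → Tiny (agree)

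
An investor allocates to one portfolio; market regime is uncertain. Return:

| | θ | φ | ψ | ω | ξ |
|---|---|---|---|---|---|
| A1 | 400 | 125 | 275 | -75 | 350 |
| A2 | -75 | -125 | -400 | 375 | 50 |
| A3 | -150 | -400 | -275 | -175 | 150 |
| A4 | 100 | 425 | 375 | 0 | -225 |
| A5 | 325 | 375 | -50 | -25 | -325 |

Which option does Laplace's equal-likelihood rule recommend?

A1

Row averages: A1=215, A2=-35, A3=-170, A4=135, A5=60
Highest average = 215 → A1.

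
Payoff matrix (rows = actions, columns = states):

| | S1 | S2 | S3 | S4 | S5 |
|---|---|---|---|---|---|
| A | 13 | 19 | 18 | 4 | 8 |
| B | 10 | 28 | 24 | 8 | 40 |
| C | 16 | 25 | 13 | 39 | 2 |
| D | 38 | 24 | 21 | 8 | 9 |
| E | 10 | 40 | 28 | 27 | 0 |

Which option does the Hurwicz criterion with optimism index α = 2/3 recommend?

A: 2/3·19 + 1/3·4 = 14
B: 2/3·40 + 1/3·8 = 88/3
C: 2/3·39 + 1/3·2 = 80/3
D: 2/3·38 + 1/3·8 = 28
E: 2/3·40 + 1/3·0 = 80/3
Highest Hurwicz score = 88/3 → B.

B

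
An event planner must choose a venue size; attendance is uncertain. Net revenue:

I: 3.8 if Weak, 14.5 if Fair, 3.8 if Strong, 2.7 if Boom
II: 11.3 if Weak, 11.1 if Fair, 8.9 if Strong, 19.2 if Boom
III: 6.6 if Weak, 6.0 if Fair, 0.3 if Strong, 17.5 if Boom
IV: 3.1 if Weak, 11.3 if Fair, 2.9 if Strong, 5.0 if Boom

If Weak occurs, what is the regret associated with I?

7.5

Best payoff under Weak is 11.3.
Regret = 11.3 − 3.8 = 7.5.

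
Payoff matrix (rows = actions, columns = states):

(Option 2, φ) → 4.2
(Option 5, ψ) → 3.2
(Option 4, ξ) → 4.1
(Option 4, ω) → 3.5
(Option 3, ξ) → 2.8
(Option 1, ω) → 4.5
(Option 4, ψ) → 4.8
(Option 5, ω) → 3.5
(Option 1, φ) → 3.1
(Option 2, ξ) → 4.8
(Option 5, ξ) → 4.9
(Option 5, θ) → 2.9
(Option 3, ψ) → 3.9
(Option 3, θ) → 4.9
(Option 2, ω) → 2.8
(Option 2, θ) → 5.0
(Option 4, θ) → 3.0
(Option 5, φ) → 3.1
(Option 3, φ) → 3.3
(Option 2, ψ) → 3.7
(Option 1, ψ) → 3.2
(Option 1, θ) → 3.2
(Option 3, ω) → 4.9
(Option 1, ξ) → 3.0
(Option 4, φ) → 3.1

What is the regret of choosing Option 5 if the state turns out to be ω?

1.4

Best payoff under ω is 4.9.
Regret = 4.9 − 3.5 = 1.4.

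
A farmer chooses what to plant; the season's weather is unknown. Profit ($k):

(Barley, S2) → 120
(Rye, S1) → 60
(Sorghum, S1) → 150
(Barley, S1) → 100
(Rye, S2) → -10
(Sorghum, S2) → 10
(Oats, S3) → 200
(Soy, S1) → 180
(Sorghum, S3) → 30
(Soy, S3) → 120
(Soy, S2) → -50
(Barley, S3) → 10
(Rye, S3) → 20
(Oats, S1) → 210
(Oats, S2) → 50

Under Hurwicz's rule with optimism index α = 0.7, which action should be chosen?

Sorghum: 0.7·150 + 0.3·10 = 108
Oats: 0.7·210 + 0.3·50 = 162
Barley: 0.7·120 + 0.3·10 = 87
Soy: 0.7·180 + 0.3·(-50) = 111
Rye: 0.7·60 + 0.3·(-10) = 39
Highest Hurwicz score = 162 → Oats.

Oats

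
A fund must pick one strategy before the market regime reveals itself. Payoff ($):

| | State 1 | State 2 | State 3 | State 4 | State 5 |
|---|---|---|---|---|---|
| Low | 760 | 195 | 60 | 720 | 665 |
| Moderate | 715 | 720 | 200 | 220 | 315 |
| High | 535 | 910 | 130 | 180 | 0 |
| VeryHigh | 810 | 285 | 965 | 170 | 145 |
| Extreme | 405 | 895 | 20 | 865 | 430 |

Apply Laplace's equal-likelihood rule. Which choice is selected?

Extreme

Row averages: Low=480, Moderate=434, High=351, VeryHigh=475, Extreme=523
Highest average = 523 → Extreme.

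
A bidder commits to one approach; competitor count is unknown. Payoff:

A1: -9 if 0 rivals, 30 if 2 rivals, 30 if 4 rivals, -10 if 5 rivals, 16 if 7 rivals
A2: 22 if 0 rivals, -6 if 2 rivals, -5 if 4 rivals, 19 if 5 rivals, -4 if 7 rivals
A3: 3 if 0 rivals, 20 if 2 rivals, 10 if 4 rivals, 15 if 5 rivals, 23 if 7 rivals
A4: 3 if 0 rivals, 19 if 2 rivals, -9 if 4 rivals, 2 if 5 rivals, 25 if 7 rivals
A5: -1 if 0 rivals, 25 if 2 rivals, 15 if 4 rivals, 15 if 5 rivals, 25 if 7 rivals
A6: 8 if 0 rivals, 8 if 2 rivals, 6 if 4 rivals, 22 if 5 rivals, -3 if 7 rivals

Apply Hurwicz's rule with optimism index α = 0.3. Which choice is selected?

A1: 0.3·30 + 0.7·(-10) = 2
A2: 0.3·22 + 0.7·(-6) = 2.4
A3: 0.3·23 + 0.7·3 = 9
A4: 0.3·25 + 0.7·(-9) = 1.2
A5: 0.3·25 + 0.7·(-1) = 6.8
A6: 0.3·22 + 0.7·(-3) = 4.5
Highest Hurwicz score = 9 → A3.

A3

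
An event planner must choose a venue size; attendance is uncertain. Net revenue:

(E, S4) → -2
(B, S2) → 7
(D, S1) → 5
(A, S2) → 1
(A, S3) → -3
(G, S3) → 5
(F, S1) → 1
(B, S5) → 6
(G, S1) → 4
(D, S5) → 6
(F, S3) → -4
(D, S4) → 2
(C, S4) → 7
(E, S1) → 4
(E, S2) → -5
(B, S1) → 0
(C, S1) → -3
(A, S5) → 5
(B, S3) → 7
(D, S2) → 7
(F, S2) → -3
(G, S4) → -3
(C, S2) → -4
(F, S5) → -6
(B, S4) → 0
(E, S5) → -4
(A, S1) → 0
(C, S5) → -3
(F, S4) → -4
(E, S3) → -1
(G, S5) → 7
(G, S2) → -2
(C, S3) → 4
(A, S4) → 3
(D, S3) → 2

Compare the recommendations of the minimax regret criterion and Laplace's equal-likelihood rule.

Column bests: S1=5, S2=7, S3=7, S4=7, S5=7.
A regrets: 5, 6, 10, 4, 2 → max 10
B regrets: 5, 0, 0, 7, 1 → max 7
C regrets: 8, 11, 3, 0, 10 → max 11
D regrets: 0, 0, 5, 5, 1 → max 5
E regrets: 1, 12, 8, 9, 11 → max 12
F regrets: 4, 10, 11, 11, 13 → max 13
G regrets: 1, 9, 2, 10, 0 → max 10
Smallest max regret = 5 → D.
Row averages: A=1.2, B=4, C=0.2, D=4.4, E=-1.6, F=-3.2, G=2.2
Highest average = 4.4 → D.

minimax regret → D; laplace → D (agree)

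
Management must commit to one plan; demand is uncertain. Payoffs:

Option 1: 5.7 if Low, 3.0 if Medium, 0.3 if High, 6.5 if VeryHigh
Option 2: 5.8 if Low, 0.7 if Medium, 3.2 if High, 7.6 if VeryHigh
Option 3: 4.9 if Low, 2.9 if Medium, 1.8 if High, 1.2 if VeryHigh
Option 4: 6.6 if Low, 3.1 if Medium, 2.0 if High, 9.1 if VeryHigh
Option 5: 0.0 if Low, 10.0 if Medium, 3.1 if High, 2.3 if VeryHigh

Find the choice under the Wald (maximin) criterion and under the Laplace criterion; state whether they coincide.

maximin → Option 4; laplace → Option 4 (agree)

Row minima: Option 1=0.3, Option 2=0.7, Option 3=1.2, Option 4=2.0, Option 5=0.0
Best worst-case = 2.0 → Option 4.
Row averages: Option 1=3.875, Option 2=4.325, Option 3=2.7, Option 4=5.2, Option 5=3.85
Highest average = 5.2 → Option 4.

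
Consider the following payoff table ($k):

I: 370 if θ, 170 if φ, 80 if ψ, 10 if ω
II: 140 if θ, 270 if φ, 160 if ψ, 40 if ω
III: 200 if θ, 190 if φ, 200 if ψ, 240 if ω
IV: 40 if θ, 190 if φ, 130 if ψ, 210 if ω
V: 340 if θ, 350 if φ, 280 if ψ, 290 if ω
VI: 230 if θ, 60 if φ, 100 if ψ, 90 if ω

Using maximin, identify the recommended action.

V

Row minima: I=10, II=40, III=190, IV=40, V=280, VI=60
Best worst-case = 280 → V.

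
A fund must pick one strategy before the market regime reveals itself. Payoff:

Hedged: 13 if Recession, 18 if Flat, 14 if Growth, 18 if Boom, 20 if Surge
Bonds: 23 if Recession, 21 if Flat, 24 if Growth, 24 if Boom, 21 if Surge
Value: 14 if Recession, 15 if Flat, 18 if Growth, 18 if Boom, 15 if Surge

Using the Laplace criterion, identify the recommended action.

Row averages: Hedged=16.6, Bonds=22.6, Value=16
Highest average = 22.6 → Bonds.

Bonds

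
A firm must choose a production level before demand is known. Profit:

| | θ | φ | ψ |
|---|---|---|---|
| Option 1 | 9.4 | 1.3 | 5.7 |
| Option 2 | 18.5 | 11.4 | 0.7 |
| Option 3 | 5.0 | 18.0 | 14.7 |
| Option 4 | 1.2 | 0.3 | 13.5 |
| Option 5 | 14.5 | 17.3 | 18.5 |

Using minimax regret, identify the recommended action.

Option 5

Column bests: θ=18.5, φ=18.0, ψ=18.5.
Option 1 regrets: 9.1, 16.7, 12.8 → max 16.7
Option 2 regrets: 0.0, 6.6, 17.8 → max 17.8
Option 3 regrets: 13.5, 0.0, 3.8 → max 13.5
Option 4 regrets: 17.3, 17.7, 5.0 → max 17.7
Option 5 regrets: 4.0, 0.7, 0.0 → max 4.0
Smallest max regret = 4.0 → Option 5.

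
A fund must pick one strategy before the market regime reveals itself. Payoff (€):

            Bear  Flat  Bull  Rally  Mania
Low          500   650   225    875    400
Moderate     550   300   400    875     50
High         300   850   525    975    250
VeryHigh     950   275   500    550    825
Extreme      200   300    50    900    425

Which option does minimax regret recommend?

Low

Column bests: Bear=950, Flat=850, Bull=525, Rally=975, Mania=825.
Low regrets: 450, 200, 300, 100, 425 → max 450
Moderate regrets: 400, 550, 125, 100, 775 → max 775
High regrets: 650, 0, 0, 0, 575 → max 650
VeryHigh regrets: 0, 575, 25, 425, 0 → max 575
Extreme regrets: 750, 550, 475, 75, 400 → max 750
Smallest max regret = 450 → Low.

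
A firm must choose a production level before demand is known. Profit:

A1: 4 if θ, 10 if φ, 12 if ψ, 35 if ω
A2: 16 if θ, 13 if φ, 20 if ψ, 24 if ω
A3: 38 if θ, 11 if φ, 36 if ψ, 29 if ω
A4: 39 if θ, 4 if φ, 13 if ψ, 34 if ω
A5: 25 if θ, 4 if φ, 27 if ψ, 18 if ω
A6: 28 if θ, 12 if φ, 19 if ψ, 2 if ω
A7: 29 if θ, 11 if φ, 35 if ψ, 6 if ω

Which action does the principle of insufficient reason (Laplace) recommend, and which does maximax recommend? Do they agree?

Row averages: A1=15.25, A2=18.25, A3=28.5, A4=22.5, A5=18.5, A6=15.25, A7=20.25
Highest average = 28.5 → A3.
Row maxima: A1=35, A2=24, A3=38, A4=39, A5=27, A6=28, A7=35
Best best-case = 39 → A4.

laplace → A3; maximax → A4 (disagree)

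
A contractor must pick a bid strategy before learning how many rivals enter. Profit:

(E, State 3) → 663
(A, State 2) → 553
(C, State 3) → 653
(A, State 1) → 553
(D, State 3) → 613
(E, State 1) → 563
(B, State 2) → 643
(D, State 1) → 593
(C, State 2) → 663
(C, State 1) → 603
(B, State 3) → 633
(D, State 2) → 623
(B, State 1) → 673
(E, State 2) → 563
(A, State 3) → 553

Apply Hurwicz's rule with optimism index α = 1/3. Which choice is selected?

B

A: 1/3·553 + 2/3·553 = 553
B: 1/3·673 + 2/3·633 = 1939/3
C: 1/3·663 + 2/3·603 = 623
D: 1/3·623 + 2/3·593 = 603
E: 1/3·663 + 2/3·563 = 1789/3
Highest Hurwicz score = 1939/3 → B.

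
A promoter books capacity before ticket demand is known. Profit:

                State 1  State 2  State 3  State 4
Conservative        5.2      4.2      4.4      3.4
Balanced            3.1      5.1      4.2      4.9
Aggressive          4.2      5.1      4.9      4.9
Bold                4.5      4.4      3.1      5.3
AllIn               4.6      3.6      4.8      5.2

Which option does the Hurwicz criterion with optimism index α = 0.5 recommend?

Conservative: 0.5·5.2 + 0.5·3.4 = 4.3
Balanced: 0.5·5.1 + 0.5·3.1 = 4.1
Aggressive: 0.5·5.1 + 0.5·4.2 = 4.65
Bold: 0.5·5.3 + 0.5·3.1 = 4.2
AllIn: 0.5·5.2 + 0.5·3.6 = 4.4
Highest Hurwicz score = 4.65 → Aggressive.

Aggressive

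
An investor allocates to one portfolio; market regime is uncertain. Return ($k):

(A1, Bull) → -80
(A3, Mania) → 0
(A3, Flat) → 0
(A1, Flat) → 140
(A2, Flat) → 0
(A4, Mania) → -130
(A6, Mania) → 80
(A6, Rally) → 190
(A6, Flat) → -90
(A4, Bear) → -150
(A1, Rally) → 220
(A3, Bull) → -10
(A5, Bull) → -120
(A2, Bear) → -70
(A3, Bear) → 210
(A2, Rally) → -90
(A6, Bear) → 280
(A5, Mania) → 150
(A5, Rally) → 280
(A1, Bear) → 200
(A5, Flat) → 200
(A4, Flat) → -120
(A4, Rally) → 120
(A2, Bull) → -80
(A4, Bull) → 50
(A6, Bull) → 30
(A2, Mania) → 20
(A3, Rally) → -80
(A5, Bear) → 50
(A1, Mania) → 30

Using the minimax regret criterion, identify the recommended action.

Column bests: Bear=280, Flat=200, Bull=50, Rally=280, Mania=150.
A1 regrets: 80, 60, 130, 60, 120 → max 130
A2 regrets: 350, 200, 130, 370, 130 → max 370
A3 regrets: 70, 200, 60, 360, 150 → max 360
A4 regrets: 430, 320, 0, 160, 280 → max 430
A5 regrets: 230, 0, 170, 0, 0 → max 230
A6 regrets: 0, 290, 20, 90, 70 → max 290
Smallest max regret = 130 → A1.

A1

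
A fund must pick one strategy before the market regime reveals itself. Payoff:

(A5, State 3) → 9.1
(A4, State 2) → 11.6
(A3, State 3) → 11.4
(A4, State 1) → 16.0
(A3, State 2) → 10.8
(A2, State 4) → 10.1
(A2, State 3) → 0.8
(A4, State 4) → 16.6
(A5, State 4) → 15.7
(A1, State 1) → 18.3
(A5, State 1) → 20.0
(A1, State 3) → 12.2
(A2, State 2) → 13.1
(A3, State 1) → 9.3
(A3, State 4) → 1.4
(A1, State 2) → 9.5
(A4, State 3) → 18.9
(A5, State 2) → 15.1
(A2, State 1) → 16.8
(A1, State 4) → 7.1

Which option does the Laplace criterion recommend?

Row averages: A1=11.775, A2=10.2, A3=8.225, A4=15.775, A5=14.975
Highest average = 15.775 → A4.

A4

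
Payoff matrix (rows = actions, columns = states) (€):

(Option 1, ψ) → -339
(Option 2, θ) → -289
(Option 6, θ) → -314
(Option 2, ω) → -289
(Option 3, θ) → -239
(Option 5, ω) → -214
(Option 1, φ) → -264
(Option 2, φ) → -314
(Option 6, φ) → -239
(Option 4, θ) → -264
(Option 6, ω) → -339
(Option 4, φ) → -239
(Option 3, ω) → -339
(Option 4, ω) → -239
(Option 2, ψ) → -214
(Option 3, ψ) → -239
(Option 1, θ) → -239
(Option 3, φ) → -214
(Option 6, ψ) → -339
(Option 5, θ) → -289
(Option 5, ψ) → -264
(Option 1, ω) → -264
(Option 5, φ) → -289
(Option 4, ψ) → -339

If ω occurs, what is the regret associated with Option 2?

Best payoff under ω is -214.
Regret = -214 − (-289) = 75.

75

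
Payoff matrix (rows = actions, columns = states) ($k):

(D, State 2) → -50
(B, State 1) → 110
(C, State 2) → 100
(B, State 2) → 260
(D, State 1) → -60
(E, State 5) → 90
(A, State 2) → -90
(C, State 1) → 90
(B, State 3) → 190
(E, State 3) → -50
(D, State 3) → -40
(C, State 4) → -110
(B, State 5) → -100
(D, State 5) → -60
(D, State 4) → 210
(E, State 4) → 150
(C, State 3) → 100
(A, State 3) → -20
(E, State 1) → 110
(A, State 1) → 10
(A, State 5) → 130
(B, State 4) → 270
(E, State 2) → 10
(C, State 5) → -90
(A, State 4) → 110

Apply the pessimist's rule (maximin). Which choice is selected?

E

Row minima: A=-90, B=-100, C=-110, D=-60, E=-50
Best worst-case = -50 → E.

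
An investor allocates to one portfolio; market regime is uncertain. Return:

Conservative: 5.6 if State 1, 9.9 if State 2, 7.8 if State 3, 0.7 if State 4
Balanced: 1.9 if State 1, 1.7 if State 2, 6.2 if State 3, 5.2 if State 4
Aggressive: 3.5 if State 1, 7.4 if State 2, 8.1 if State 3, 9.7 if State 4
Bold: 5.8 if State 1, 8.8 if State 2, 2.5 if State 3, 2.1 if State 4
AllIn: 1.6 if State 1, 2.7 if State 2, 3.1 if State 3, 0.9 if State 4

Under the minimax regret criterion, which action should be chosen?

Column bests: State 1=5.8, State 2=9.9, State 3=8.1, State 4=9.7.
Conservative regrets: 0.2, 0.0, 0.3, 9.0 → max 9.0
Balanced regrets: 3.9, 8.2, 1.9, 4.5 → max 8.2
Aggressive regrets: 2.3, 2.5, 0.0, 0.0 → max 2.5
Bold regrets: 0.0, 1.1, 5.6, 7.6 → max 7.6
AllIn regrets: 4.2, 7.2, 5.0, 8.8 → max 8.8
Smallest max regret = 2.5 → Aggressive.

Aggressive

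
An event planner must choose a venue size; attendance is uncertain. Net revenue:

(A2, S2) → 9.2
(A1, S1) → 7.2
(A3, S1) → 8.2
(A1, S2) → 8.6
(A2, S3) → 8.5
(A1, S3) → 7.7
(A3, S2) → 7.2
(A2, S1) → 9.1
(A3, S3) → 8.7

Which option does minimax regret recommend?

Column bests: S1=9.1, S2=9.2, S3=8.7.
A1 regrets: 1.9, 0.6, 1.0 → max 1.9
A2 regrets: 0.0, 0.0, 0.2 → max 0.2
A3 regrets: 0.9, 2.0, 0.0 → max 2.0
Smallest max regret = 0.2 → A2.

A2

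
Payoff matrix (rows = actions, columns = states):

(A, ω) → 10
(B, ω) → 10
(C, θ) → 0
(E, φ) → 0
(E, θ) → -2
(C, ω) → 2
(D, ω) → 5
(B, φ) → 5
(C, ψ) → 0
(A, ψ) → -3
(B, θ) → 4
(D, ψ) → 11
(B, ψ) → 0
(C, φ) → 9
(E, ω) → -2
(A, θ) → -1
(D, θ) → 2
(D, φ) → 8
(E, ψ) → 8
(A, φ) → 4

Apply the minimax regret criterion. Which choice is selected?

Column bests: θ=4, φ=9, ψ=11, ω=10.
A regrets: 5, 5, 14, 0 → max 14
B regrets: 0, 4, 11, 0 → max 11
C regrets: 4, 0, 11, 8 → max 11
D regrets: 2, 1, 0, 5 → max 5
E regrets: 6, 9, 3, 12 → max 12
Smallest max regret = 5 → D.

D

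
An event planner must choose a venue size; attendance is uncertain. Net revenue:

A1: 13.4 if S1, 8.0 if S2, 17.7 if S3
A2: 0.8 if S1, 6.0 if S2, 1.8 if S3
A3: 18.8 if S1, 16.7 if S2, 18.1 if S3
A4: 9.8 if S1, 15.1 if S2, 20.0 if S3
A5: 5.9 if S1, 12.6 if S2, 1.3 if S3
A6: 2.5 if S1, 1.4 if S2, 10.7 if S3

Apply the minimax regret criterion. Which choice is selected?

Column bests: S1=18.8, S2=16.7, S3=20.0.
A1 regrets: 5.4, 8.7, 2.3 → max 8.7
A2 regrets: 18.0, 10.7, 18.2 → max 18.2
A3 regrets: 0.0, 0.0, 1.9 → max 1.9
A4 regrets: 9.0, 1.6, 0.0 → max 9.0
A5 regrets: 12.9, 4.1, 18.7 → max 18.7
A6 regrets: 16.3, 15.3, 9.3 → max 16.3
Smallest max regret = 1.9 → A3.

A3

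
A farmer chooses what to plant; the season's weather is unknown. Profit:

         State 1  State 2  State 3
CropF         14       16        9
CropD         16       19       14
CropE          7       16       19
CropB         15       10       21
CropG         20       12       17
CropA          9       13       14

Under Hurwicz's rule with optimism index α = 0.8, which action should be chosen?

CropB

CropF: 0.8·16 + 0.2·9 = 14.6
CropD: 0.8·19 + 0.2·14 = 18
CropE: 0.8·19 + 0.2·7 = 16.6
CropB: 0.8·21 + 0.2·10 = 18.8
CropG: 0.8·20 + 0.2·12 = 18.4
CropA: 0.8·14 + 0.2·9 = 13
Highest Hurwicz score = 18.8 → CropB.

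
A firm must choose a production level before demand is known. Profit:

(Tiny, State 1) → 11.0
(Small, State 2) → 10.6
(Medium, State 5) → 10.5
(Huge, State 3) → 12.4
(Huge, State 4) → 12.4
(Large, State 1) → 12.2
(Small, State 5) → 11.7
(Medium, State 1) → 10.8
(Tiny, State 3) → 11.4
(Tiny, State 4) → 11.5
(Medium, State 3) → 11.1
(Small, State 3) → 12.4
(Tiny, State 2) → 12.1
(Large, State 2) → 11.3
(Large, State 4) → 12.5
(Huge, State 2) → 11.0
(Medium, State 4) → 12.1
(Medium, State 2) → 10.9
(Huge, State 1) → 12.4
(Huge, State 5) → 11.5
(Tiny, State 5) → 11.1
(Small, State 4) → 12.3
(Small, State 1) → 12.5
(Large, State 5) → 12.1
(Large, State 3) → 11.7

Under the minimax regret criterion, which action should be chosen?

Large

Column bests: State 1=12.5, State 2=12.1, State 3=12.4, State 4=12.5, State 5=12.1.
Tiny regrets: 1.5, 0.0, 1.0, 1.0, 1.0 → max 1.5
Small regrets: 0.0, 1.5, 0.0, 0.2, 0.4 → max 1.5
Medium regrets: 1.7, 1.2, 1.3, 0.4, 1.6 → max 1.7
Large regrets: 0.3, 0.8, 0.7, 0.0, 0.0 → max 0.8
Huge regrets: 0.1, 1.1, 0.0, 0.1, 0.6 → max 1.1
Smallest max regret = 0.8 → Large.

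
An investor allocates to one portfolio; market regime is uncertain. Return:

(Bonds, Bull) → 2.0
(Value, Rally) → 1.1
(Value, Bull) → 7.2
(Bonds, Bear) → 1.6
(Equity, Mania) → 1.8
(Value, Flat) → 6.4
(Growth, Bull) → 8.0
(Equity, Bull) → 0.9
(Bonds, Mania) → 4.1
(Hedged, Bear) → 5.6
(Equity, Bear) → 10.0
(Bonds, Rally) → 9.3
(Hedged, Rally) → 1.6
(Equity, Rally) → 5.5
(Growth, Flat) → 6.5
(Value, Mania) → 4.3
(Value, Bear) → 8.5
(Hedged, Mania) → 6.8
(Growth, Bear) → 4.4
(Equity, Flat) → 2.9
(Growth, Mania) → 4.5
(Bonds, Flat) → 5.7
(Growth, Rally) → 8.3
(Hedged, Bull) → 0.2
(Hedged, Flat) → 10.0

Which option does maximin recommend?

Row minima: Growth=4.4, Hedged=0.2, Equity=0.9, Bonds=1.6, Value=1.1
Best worst-case = 4.4 → Growth.

Growth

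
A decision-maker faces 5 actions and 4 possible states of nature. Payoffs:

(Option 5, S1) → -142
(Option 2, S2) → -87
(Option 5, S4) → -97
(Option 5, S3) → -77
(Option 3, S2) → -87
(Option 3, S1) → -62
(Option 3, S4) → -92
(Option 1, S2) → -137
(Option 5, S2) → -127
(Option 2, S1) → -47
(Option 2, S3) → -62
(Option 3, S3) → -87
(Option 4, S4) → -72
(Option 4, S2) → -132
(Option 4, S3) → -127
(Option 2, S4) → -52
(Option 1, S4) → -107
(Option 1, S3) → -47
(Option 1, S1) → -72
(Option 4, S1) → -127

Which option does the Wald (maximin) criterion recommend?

Row minima: Option 1=-137, Option 2=-87, Option 3=-92, Option 4=-132, Option 5=-142
Best worst-case = -87 → Option 2.

Option 2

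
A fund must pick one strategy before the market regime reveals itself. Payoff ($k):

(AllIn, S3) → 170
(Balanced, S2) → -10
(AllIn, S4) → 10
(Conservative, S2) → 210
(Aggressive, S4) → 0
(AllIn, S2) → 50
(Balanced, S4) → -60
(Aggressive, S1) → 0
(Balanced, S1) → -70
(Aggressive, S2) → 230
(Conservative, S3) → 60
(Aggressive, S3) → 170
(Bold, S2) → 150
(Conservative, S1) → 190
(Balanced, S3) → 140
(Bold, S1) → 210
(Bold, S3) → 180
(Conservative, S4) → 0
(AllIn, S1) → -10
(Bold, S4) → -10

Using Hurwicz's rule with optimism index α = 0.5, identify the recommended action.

Aggressive

Conservative: 0.5·210 + 0.5·0 = 105
Balanced: 0.5·140 + 0.5·(-70) = 35
Aggressive: 0.5·230 + 0.5·0 = 115
Bold: 0.5·210 + 0.5·(-10) = 100
AllIn: 0.5·170 + 0.5·(-10) = 80
Highest Hurwicz score = 115 → Aggressive.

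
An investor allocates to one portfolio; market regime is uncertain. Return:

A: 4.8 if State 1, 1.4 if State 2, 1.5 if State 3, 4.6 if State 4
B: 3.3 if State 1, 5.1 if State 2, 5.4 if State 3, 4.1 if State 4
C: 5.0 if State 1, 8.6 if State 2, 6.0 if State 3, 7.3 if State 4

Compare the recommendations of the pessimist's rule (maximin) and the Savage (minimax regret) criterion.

maximin → C; minimax regret → C (agree)

Row minima: A=1.4, B=3.3, C=5.0
Best worst-case = 5.0 → C.
Column bests: State 1=5.0, State 2=8.6, State 3=6.0, State 4=7.3.
A regrets: 0.2, 7.2, 4.5, 2.7 → max 7.2
B regrets: 1.7, 3.5, 0.6, 3.2 → max 3.5
C regrets: 0.0, 0.0, 0.0, 0.0 → max 0.0
Smallest max regret = 0.0 → C.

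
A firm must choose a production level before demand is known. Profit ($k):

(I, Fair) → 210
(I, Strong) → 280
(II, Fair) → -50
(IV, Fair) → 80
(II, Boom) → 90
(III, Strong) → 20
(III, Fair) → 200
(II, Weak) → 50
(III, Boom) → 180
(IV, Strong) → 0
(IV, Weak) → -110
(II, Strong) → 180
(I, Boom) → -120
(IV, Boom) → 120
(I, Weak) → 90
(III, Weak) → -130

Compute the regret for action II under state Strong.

100

Best payoff under Strong is 280.
Regret = 280 − 180 = 100.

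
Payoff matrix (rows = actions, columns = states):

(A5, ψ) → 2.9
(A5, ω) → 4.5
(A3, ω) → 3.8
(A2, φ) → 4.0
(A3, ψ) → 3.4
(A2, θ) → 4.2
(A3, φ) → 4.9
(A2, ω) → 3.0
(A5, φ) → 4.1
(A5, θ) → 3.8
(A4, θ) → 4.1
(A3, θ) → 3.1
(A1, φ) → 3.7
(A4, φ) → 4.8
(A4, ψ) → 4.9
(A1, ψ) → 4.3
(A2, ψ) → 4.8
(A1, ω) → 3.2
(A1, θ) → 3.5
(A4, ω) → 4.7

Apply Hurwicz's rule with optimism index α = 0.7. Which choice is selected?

A1: 0.7·4.3 + 0.3·3.2 = 3.97
A2: 0.7·4.8 + 0.3·3.0 = 4.26
A3: 0.7·4.9 + 0.3·3.1 = 4.36
A4: 0.7·4.9 + 0.3·4.1 = 4.66
A5: 0.7·4.5 + 0.3·2.9 = 4.02
Highest Hurwicz score = 4.66 → A4.

A4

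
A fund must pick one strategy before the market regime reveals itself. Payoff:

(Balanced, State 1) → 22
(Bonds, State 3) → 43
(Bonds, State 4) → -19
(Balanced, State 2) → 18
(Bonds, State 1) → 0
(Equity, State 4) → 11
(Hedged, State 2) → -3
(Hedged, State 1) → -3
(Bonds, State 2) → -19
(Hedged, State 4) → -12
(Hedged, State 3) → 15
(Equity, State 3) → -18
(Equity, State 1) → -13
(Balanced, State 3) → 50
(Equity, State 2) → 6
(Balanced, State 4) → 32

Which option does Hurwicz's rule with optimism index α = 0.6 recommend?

Equity: 0.6·11 + 0.4·(-18) = -0.6
Hedged: 0.6·15 + 0.4·(-12) = 4.2
Bonds: 0.6·43 + 0.4·(-19) = 18.2
Balanced: 0.6·50 + 0.4·18 = 37.2
Highest Hurwicz score = 37.2 → Balanced.

Balanced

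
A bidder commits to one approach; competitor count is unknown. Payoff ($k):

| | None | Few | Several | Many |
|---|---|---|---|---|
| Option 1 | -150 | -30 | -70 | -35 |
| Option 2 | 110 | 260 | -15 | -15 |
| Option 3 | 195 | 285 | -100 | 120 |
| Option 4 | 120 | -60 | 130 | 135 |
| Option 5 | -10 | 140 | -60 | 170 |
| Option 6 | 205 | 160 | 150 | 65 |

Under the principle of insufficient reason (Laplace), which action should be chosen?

Row averages: Option 1=-71.25, Option 2=85, Option 3=125, Option 4=81.25, Option 5=60, Option 6=145
Highest average = 145 → Option 6.

Option 6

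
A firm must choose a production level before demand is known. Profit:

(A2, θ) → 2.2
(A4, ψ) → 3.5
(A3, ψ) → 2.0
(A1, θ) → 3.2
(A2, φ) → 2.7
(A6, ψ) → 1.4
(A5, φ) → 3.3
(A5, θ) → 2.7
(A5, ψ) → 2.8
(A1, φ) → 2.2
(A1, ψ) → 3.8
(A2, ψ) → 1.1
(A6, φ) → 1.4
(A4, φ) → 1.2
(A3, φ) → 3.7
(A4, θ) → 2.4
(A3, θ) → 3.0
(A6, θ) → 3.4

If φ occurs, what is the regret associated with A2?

Best payoff under φ is 3.7.
Regret = 3.7 − 2.7 = 1.0.

1.0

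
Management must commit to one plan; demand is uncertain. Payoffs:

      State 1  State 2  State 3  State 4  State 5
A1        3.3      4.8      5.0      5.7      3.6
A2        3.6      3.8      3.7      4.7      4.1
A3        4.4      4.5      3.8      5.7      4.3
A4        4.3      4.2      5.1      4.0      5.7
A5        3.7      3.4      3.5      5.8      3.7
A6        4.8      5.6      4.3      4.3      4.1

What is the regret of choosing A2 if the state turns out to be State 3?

Best payoff under State 3 is 5.1.
Regret = 5.1 − 3.7 = 1.4.

1.4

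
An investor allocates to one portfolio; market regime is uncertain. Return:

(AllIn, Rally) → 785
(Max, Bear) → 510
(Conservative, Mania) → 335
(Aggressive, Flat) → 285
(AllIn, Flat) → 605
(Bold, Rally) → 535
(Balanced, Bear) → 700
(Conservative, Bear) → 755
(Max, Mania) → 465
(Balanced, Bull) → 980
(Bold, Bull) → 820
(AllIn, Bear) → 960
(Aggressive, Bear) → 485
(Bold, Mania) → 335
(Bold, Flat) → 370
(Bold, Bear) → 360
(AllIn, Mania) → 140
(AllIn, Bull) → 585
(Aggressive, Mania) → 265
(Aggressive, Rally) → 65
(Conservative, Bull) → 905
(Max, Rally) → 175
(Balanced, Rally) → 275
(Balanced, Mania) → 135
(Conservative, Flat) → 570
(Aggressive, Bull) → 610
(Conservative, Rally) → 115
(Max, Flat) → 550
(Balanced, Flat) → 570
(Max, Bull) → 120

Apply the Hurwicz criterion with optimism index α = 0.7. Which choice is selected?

Conservative: 0.7·905 + 0.3·115 = 668
Balanced: 0.7·980 + 0.3·135 = 726.5
Aggressive: 0.7·610 + 0.3·65 = 446.5
Bold: 0.7·820 + 0.3·335 = 674.5
AllIn: 0.7·960 + 0.3·140 = 714
Max: 0.7·550 + 0.3·120 = 421
Highest Hurwicz score = 726.5 → Balanced.

Balanced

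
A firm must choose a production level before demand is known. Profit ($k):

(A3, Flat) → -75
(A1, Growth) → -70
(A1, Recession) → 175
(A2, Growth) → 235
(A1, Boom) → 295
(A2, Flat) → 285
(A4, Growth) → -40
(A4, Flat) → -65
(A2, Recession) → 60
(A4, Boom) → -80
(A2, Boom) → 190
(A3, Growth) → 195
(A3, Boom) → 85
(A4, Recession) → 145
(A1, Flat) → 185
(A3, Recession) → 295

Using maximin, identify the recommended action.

Row minima: A1=-70, A2=60, A3=-75, A4=-80
Best worst-case = 60 → A2.

A2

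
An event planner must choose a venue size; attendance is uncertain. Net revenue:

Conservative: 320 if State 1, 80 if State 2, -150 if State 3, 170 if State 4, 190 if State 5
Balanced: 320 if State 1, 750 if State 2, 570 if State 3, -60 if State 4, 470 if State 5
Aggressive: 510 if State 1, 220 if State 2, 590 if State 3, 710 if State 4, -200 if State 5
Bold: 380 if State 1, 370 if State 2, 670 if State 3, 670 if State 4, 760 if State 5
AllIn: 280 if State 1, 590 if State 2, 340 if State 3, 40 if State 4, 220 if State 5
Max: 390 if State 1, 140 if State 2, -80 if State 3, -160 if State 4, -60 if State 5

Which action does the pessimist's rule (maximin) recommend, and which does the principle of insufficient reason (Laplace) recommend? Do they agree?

Row minima: Conservative=-150, Balanced=-60, Aggressive=-200, Bold=370, AllIn=40, Max=-160
Best worst-case = 370 → Bold.
Row averages: Conservative=122, Balanced=410, Aggressive=366, Bold=570, AllIn=294, Max=46
Highest average = 570 → Bold.

maximin → Bold; laplace → Bold (agree)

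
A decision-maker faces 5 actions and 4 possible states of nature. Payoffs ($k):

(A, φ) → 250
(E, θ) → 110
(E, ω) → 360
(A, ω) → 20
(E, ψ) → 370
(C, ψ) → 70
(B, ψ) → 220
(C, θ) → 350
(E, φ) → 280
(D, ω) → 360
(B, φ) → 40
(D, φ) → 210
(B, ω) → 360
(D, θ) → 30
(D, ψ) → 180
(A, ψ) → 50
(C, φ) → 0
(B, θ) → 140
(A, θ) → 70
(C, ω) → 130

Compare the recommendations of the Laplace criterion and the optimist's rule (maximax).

Row averages: A=97.5, B=190, C=137.5, D=195, E=280
Highest average = 280 → E.
Row maxima: A=250, B=360, C=350, D=360, E=370
Best best-case = 370 → E.

laplace → E; maximax → E (agree)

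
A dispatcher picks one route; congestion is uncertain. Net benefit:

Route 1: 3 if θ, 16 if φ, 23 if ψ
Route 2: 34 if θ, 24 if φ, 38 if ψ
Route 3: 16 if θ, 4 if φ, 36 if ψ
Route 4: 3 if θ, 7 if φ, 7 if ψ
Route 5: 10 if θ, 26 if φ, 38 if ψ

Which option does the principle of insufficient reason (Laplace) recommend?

Row averages: Route 1=14, Route 2=32, Route 3=56/3, Route 4=17/3, Route 5=74/3
Highest average = 32 → Route 2.

Route 2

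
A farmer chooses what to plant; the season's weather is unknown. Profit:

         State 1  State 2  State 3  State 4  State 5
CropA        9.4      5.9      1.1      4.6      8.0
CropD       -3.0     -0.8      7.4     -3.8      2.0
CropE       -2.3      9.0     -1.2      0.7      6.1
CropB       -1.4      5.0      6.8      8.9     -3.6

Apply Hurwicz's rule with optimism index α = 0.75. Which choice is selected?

CropA

CropA: 0.75·9.4 + 0.25·1.1 = 7.325
CropD: 0.75·7.4 + 0.25·(-3.8) = 4.6
CropE: 0.75·9.0 + 0.25·(-2.3) = 6.175
CropB: 0.75·8.9 + 0.25·(-3.6) = 5.775
Highest Hurwicz score = 7.325 → CropA.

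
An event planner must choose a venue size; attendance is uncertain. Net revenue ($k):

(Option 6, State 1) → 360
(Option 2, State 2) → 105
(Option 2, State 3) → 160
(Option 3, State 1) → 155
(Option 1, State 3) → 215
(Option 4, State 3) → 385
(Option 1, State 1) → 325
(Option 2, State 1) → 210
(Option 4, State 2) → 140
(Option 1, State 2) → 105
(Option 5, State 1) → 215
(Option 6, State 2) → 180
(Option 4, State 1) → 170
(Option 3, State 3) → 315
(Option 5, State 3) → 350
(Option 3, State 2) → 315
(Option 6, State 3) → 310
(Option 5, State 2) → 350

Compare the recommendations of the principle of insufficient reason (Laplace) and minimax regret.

laplace → Option 5; minimax regret → Option 5 (agree)

Row averages: Option 1=215, Option 2=475/3, Option 3=785/3, Option 4=695/3, Option 5=305, Option 6=850/3
Highest average = 305 → Option 5.
Column bests: State 1=360, State 2=350, State 3=385.
Option 1 regrets: 35, 245, 170 → max 245
Option 2 regrets: 150, 245, 225 → max 245
Option 3 regrets: 205, 35, 70 → max 205
Option 4 regrets: 190, 210, 0 → max 210
Option 5 regrets: 145, 0, 35 → max 145
Option 6 regrets: 0, 170, 75 → max 170
Smallest max regret = 145 → Option 5.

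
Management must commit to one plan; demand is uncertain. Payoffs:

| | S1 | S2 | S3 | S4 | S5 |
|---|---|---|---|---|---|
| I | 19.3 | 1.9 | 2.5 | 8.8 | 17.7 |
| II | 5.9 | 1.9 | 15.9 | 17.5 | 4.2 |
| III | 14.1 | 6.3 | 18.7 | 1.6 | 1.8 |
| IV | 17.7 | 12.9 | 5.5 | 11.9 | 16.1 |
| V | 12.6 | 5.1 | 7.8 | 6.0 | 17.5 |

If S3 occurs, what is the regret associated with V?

10.9

Best payoff under S3 is 18.7.
Regret = 18.7 − 7.8 = 10.9.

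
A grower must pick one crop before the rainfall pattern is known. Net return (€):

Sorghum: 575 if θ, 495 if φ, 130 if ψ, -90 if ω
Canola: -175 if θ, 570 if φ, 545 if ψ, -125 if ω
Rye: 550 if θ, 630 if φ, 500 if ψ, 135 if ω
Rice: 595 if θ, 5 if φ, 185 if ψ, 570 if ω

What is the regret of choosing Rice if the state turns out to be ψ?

360

Best payoff under ψ is 545.
Regret = 545 − 185 = 360.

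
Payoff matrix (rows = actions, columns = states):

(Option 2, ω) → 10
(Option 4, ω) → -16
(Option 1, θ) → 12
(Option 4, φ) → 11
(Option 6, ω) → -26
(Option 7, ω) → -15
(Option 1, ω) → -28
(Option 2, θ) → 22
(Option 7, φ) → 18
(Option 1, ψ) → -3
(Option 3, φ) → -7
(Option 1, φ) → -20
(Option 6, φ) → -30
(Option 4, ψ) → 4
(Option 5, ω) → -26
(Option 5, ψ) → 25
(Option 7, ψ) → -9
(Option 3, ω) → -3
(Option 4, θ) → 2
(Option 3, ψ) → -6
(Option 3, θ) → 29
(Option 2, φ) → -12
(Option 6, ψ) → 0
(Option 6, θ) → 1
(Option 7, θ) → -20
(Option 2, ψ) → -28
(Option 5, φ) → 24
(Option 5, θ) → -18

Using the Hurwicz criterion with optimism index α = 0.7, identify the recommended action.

Option 3

Option 1: 0.7·12 + 0.3·(-28) = 0
Option 2: 0.7·22 + 0.3·(-28) = 7
Option 3: 0.7·29 + 0.3·(-7) = 18.2
Option 4: 0.7·11 + 0.3·(-16) = 2.9
Option 5: 0.7·25 + 0.3·(-26) = 9.7
Option 6: 0.7·1 + 0.3·(-30) = -8.3
Option 7: 0.7·18 + 0.3·(-20) = 6.6
Highest Hurwicz score = 18.2 → Option 3.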